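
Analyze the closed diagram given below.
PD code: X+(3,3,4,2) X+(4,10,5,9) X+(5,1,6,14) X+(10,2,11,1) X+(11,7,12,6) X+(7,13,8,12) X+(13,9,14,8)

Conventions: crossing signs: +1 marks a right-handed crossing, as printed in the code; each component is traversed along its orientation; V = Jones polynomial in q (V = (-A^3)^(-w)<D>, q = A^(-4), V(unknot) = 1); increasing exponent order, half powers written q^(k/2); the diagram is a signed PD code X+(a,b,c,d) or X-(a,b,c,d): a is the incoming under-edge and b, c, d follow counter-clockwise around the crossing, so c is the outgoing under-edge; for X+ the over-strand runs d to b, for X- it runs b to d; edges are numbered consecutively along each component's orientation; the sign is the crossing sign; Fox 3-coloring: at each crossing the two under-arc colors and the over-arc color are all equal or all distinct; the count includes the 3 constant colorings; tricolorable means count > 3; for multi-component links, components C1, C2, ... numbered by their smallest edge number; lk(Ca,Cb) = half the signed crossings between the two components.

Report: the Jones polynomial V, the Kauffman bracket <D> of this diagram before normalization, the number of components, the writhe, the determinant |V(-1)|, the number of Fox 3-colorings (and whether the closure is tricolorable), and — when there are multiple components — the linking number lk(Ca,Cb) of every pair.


V = q^2 + q^4 - q^5 + q^6 - q^7
<D> = A^-7 - A^-3 + A - A^5 - A^13 (w = +7)
1 component over 7 crossings, w = +7
3 Fox colorings among 3^7, |V(-1)| = 5: not tricolorable
why: the span of V is 5, forcing >= 5 crossings in any diagram


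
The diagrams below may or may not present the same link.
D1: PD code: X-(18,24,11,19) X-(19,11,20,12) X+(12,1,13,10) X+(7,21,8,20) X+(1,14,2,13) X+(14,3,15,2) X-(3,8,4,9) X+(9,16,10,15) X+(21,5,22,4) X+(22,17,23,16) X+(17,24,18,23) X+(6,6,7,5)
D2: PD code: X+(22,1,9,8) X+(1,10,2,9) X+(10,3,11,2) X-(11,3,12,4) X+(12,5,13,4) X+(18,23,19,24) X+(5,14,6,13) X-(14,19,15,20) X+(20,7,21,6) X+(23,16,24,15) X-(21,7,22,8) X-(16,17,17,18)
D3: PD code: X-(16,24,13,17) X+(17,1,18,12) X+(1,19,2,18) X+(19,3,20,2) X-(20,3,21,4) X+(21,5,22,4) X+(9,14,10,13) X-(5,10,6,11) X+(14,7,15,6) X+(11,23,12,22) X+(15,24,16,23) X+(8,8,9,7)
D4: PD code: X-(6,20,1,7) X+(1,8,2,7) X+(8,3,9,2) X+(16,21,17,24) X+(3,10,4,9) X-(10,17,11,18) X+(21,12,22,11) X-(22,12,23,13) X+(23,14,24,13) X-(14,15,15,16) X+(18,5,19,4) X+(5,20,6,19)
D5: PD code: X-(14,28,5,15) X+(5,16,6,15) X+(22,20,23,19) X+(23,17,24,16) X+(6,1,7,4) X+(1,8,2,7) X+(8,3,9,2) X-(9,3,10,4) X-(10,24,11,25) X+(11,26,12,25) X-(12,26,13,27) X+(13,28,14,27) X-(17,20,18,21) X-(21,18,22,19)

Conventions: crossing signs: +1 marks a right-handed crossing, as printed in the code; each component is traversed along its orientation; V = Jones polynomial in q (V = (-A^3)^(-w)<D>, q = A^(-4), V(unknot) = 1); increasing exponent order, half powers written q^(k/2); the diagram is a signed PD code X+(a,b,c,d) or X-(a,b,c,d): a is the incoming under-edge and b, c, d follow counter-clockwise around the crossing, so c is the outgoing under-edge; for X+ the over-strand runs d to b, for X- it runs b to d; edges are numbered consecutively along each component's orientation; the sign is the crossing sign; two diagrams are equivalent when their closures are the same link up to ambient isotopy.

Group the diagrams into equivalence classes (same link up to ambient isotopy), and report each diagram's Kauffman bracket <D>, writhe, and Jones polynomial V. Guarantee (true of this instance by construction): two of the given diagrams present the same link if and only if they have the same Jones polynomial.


equivalence classes: {D1, D2, D3, D4} | {D5}
D1 (bracket A^-14 - A^-10 + 2A^-6 - A^-2 + 2A^2 + A^10; 12 crossings at w = +6): V = q^2 + 2q^4 - q^5 + 2q^6 - q^7 + q^8
V(D2) = q^2 + 2q^4 - q^5 + 2q^6 - q^7 + q^8  (w +4, c 12, <D> = A^-20 - A^-16 + 2A^-12 - A^-8 + 2A^-4 + A^4)
D3 (bracket A^-14 - A^-10 + 2A^-6 - A^-2 + 2A^2 + A^10; 12 crossings at w = +6): V = q^2 + 2q^4 - q^5 + 2q^6 - q^7 + q^8
V(D4) = q^2 + 2q^4 - q^5 + 2q^6 - q^7 + q^8  [12 crossings, <D> = A^-20 - A^-16 + 2A^-12 - A^-8 + 2A^-4 + A^4, w = +4]
D5 (bracket A^-6 + A^-2 + A^2 + A^6; 14 crossings at w = +2): V = 1 + q + q^2 + q^3
key observation: 2 classes among 5 diagrams; unequal V(q) rules out equality


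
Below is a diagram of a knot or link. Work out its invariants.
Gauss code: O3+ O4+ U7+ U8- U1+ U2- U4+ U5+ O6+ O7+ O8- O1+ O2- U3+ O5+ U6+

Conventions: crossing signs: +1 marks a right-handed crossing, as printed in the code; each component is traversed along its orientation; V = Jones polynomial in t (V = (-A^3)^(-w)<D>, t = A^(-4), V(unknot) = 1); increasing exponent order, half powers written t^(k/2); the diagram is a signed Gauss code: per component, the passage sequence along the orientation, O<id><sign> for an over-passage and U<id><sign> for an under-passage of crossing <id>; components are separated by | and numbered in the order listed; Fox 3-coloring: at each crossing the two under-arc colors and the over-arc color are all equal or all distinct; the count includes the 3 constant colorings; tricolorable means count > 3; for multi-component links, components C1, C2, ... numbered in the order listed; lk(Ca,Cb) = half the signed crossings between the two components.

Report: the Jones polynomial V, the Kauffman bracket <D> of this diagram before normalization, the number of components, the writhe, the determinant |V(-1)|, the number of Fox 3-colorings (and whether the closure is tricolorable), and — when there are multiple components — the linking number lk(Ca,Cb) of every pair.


Jones polynomial: V(t) = t + t^3 - t^4
<D> = -A^-4 + 1 + A^8; writhe +4
components 1, writhe +4 (8 crossings)
3-colorings: 9 of 3^8, det 3 — tricolorable
note: the span of V is 3, forcing >= 3 crossings in any diagram


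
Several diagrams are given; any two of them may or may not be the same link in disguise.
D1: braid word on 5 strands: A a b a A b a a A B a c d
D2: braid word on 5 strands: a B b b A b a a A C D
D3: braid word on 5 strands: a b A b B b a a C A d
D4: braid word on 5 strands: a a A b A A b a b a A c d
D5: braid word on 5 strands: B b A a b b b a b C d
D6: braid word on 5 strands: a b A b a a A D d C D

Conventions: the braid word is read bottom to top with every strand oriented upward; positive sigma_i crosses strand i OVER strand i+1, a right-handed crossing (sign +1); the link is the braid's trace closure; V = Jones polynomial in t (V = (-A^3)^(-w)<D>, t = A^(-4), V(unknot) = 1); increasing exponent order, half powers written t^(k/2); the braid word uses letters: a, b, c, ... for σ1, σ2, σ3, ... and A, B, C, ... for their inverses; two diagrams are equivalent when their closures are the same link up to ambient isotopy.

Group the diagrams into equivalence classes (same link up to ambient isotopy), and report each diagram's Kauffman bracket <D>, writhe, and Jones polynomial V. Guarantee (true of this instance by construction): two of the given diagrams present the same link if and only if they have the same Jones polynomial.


classes: {D1, D2, D3, D4, D6} | {D5}
V(D1) = -t^(1/2) + t^(3/2) - t^(5/2) - t^(9/2)  [13 crossings, <D> = A^-3 + A^5 - A^9 + A^13, w = +5]
V(D2) = -t^(1/2) + t^(3/2) - t^(5/2) - t^(9/2)  (w +1, c 11, <D> = A^-15 + A^-7 - A^-3 + A)
D3 (bracket A^-9 + A^-1 - A^3 + A^7; 11 crossings at w = +3): V = -t^(1/2) + t^(3/2) - t^(5/2) - t^(9/2)
V(D4) = -t^(1/2) + t^(3/2) - t^(5/2) - t^(9/2)  (w +5, c 13, <D> = A^-3 + A^5 - A^9 + A^13)
V(D5) = -t^(3/2) - t^(7/2) + t^(9/2) - t^(11/2)  (w +5, c 11, <D> = A^-7 - A^-3 + A + A^9)
V(D6) = -t^(1/2) + t^(3/2) - t^(5/2) - t^(9/2)  (w +1, c 11, <D> = A^-15 + A^-7 - A^-3 + A)
insight: V(t) takes 2 values over 6 diagrams, fixing the grouping


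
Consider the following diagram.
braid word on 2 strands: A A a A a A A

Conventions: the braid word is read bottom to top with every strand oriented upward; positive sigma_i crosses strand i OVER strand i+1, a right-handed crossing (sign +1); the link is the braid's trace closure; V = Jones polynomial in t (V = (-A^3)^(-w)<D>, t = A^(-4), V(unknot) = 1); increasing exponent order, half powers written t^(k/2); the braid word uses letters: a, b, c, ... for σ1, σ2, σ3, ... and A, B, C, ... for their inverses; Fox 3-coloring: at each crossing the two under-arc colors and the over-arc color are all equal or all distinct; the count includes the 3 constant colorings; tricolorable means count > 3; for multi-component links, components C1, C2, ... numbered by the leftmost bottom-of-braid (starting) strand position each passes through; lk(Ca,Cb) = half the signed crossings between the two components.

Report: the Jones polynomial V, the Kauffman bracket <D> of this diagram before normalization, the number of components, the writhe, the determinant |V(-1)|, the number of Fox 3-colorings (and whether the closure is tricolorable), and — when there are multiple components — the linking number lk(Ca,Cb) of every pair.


V(t) = -t^-4 + t^-3 + t^-1
bracket: -A^-5 - A^3 + A^7, w = -3
1 component, writhe -3, over 7 crossings
det 3, colorings 9 of 3^7 — tricolorable
observation: the word shrinks to σ1⁻¹ σ1⁻¹ σ1⁻¹ after cancelling


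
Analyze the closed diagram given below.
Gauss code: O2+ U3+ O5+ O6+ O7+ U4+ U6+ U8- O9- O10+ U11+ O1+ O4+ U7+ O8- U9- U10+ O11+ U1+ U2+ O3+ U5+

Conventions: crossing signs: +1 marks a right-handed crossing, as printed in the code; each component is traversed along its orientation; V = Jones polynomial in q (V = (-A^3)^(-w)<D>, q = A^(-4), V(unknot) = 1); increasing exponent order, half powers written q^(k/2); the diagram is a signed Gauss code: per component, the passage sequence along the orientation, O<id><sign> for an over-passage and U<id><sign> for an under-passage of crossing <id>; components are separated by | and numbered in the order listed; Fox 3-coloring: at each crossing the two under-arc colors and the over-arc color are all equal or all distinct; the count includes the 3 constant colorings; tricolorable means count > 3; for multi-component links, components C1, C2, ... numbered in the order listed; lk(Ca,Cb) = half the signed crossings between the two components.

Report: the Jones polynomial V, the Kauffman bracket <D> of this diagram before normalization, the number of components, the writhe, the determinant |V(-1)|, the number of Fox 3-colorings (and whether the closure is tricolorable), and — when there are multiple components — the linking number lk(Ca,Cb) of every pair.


Jones polynomial: V(q) = q^2 + 2q^4 - 2q^5 + q^6 - 2q^7 + q^8
<D> = -A^-11 + 2A^-7 - A^-3 + 2A - 2A^5 - A^13; writhe +7
components 1, writhe +7 (11 crossings)
3-colorings: 27 of 3^11, det 9 — tricolorable
note: V spans 6 powers of q: at least 6 crossings in any diagram


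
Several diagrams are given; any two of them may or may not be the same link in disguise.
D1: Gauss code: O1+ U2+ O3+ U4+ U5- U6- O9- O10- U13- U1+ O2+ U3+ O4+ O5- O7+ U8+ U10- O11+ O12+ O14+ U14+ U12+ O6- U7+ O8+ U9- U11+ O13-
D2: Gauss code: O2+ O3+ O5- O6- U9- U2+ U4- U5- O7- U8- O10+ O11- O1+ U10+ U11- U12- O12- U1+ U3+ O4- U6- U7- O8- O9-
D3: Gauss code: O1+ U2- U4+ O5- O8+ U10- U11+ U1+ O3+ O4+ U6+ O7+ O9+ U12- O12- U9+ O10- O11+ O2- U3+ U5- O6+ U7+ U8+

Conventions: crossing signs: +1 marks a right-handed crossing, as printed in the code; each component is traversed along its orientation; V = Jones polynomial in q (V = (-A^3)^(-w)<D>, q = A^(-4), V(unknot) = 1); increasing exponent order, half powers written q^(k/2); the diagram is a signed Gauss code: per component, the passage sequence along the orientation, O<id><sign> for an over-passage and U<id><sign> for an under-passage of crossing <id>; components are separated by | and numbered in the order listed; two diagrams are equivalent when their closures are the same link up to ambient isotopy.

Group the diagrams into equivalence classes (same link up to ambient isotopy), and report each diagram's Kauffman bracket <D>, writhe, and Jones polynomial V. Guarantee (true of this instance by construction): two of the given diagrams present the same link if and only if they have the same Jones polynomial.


equivalence classes: {D1} | {D2} | {D3}
D1 (bracket A^-8 - 2A^-4 + 2 - 2A^4 + 2A^8 - A^12 + A^16; 14 crossings at w = +4): V = q^-1 - 1 + 2q - 2q^2 + 2q^3 - 2q^4 + q^5
V(D2) = -q^-4 + q^-3 + q^-1  (w -4, c 12, <D> = A^-8 + 1 - A^4)
V(D3) = 2q - 2q^2 + 3q^3 - 3q^4 + 2q^5 - 2q^6 + q^7  (w +4, c 12, <D> = A^-16 - 2A^-12 + 2A^-8 - 3A^-4 + 3 - 2A^4 + 2A^8)
observation: 3 values of V(q) split the 3 diagrams


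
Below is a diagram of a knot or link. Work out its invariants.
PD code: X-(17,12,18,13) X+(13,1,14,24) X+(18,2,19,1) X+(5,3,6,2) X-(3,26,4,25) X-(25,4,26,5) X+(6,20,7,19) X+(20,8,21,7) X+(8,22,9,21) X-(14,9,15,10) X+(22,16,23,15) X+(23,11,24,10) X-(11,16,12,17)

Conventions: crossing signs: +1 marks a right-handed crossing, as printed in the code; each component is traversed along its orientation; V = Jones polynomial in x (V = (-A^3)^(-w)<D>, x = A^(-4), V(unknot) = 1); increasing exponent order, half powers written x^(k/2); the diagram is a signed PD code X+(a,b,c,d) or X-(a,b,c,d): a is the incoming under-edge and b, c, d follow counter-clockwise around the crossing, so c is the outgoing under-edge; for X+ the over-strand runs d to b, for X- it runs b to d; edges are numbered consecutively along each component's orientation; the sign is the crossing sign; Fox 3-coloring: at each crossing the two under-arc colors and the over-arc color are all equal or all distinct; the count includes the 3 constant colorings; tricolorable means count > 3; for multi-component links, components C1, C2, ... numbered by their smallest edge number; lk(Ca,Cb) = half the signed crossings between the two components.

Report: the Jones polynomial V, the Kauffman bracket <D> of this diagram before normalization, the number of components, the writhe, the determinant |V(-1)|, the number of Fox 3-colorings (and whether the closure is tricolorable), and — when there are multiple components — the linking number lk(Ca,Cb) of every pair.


V(x) = x^(-5/2) - 2x^(-3/2) + 3x^(-1/2) - 6x^(1/2) + 5x^(3/2) - 7x^(5/2) + 5x^(7/2) - 4x^(9/2) + 3x^(11/2) - x^(13/2) + x^(15/2)
bracket: -A^-21 + A^-17 - 3A^-13 + 4A^-9 - 5A^-5 + 7A^-1 - 5A^3 + 6A^7 - 3A^11 + 2A^15 - A^19, w = +3
2 components, writhe +3, over 13 crossings
lk(C1,C2) = -1
det 38, colorings 3 of 3^13 — not tricolorable
observation: w = +3 shifts under R1 moves; the (-A^3)^(-3) factor cancels that in V


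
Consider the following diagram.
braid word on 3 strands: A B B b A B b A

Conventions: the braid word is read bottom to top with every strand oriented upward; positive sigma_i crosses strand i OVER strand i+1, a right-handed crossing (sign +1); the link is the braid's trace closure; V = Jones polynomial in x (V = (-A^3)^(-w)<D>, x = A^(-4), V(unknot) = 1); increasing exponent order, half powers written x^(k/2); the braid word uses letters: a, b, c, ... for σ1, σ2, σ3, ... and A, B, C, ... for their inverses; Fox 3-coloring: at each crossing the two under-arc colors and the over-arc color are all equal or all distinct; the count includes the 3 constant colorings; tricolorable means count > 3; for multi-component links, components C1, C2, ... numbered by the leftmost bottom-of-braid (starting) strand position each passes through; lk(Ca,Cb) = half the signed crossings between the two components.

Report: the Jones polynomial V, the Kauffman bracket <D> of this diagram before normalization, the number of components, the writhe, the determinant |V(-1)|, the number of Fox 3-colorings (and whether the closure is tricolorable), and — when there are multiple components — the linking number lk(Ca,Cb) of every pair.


V(x) = -x^-4 + x^-3 + x^-1
bracket: A^-8 + 1 - A^4, w = -4
1 component, writhe -4, over 8 crossings
det 3, colorings 9 of 3^8 — tricolorable
observation: the span of V is 3, forcing >= 3 crossings in any diagram


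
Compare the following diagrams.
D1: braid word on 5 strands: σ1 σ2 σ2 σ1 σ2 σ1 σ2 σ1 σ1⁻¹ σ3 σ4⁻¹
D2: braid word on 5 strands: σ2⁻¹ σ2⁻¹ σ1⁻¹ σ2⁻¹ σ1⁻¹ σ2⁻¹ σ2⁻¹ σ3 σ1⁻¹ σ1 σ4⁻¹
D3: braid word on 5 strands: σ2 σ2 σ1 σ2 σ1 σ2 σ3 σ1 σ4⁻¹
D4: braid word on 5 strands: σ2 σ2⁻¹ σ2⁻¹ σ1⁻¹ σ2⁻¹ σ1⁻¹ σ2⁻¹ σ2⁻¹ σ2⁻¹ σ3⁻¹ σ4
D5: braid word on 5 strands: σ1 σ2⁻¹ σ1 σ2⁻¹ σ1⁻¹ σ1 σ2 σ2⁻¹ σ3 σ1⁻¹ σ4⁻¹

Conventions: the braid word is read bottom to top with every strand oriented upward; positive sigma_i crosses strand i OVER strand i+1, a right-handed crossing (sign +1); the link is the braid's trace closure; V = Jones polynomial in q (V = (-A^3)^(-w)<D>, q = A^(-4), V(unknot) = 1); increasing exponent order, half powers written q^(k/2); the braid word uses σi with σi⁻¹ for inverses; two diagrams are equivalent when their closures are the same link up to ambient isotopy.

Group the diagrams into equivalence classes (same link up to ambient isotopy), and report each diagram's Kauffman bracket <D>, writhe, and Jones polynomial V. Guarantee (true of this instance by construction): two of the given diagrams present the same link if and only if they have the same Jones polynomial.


classes: {D1, D3} | {D2, D4} | {D5}
V(D1) = -q^(5/2) - q^(9/2) - q^(13/2) + q^(15/2)  [11 crossings, <D> = -A^-9 + A^-5 + A^3 + A^11, w = +7]
V(D2) = -q^(-17/2) + q^(-15/2) - q^(-13/2) + q^(-11/2) - q^(-9/2) - q^(-5/2)  (w -7, c 11, <D> = A^-11 + A^-3 - A + A^5 - A^9 + A^13)
V(D3) = -q^(5/2) - q^(9/2) - q^(13/2) + q^(15/2)  [9 crossings, <D> = -A^-9 + A^-5 + A^3 + A^11, w = +7]
D4 (bracket A^-11 + A^-3 - A + A^5 - A^9 + A^13; 11 crossings at w = -7): V = -q^(-17/2) + q^(-15/2) - q^(-13/2) + q^(-11/2) - q^(-9/2) - q^(-5/2)
V(D5) = -q^(-5/2) - q^(-1/2)  [11 crossings, <D> = A^-1 + A^7, w = -1]
insight: V(q) takes 3 values over 5 diagrams, fixing the grouping


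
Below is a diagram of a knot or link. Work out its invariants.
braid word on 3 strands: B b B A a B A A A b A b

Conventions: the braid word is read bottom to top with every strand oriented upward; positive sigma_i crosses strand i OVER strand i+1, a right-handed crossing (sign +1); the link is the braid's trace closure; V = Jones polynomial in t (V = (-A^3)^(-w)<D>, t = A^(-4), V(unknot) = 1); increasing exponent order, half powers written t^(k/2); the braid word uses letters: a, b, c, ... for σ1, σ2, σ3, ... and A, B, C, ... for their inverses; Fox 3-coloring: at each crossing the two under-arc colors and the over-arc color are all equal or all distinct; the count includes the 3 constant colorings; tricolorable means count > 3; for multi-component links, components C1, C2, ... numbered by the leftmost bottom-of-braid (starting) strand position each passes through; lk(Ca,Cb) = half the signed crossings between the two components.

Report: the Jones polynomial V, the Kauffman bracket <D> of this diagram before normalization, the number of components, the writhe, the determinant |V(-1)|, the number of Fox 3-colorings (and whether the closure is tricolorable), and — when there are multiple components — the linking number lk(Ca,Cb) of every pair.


Jones polynomial: V(t) = -t^-4 + t^-3 + t^-1
<D> = A^-8 + 1 - A^4; writhe -4
components 1, writhe -4 (12 crossings)
3-colorings: 9 of 3^12, det 3 — tricolorable
note: |V(-1)| = 3: so tricolorable, since 3 divides 3


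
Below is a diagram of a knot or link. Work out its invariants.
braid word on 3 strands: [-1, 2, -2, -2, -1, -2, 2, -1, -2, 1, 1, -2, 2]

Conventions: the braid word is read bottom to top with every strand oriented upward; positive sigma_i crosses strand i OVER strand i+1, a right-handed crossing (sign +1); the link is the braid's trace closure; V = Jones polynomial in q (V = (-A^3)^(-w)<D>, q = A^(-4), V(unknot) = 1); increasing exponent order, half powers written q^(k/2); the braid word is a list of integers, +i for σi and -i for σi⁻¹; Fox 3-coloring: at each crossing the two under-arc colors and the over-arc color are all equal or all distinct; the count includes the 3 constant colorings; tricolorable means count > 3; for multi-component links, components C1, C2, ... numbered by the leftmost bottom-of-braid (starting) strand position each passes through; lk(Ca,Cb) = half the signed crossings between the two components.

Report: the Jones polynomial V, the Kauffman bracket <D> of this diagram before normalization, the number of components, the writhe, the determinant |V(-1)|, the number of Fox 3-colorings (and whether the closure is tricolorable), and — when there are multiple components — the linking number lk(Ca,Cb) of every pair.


Jones polynomial: V(q) = -q^(-9/2) - q^(-5/2) + q^(-3/2) - q^(-1/2)
<D> = A^-7 - A^-3 + A + A^9; writhe -3
components 2, writhe -3 (13 crossings)
linking number lk(C1,C2) = -2
3-colorings: 3 of 3^13, det 4 — not tricolorable
note: inverse pairs cancel, leaving σ1⁻¹ σ2⁻¹ σ1⁻¹ σ1⁻¹ σ2⁻¹ σ1 σ1


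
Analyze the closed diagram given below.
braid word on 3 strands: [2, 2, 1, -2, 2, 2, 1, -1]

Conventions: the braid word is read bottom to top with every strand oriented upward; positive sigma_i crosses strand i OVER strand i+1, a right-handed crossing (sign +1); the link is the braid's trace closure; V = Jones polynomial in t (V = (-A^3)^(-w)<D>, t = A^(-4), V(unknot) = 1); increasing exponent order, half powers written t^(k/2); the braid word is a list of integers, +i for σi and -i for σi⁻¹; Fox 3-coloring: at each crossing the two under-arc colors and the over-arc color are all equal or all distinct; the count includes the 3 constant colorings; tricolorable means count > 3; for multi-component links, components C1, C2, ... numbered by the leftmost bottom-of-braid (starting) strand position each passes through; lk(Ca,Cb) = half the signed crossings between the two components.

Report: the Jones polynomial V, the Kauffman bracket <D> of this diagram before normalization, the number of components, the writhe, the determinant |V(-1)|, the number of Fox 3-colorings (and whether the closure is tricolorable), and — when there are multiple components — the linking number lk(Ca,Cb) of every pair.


V = t + t^3 - t^4
<D> = -A^-4 + 1 + A^8 (w = +4)
1 component over 8 crossings, w = +4
9 Fox colorings among 3^8, |V(-1)| = 3: tricolorable
why: free reduction leaves σ2 σ2 σ1 σ2 of the original 8 letters


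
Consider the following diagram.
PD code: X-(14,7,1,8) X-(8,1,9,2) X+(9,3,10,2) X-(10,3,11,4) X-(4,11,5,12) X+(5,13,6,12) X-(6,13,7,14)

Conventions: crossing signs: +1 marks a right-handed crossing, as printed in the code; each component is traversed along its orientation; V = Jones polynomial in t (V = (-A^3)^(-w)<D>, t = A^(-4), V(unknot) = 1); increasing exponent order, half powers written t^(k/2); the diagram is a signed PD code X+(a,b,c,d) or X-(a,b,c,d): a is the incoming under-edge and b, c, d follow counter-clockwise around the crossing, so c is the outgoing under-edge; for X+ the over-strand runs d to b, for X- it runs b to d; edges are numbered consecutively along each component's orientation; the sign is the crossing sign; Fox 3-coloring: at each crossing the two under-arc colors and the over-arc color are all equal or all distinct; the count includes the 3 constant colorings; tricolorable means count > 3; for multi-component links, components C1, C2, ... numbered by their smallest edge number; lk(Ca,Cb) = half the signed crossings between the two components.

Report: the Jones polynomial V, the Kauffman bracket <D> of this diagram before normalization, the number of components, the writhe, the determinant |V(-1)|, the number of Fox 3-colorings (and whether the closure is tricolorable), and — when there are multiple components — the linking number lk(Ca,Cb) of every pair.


V = -t^-4 + t^-3 + t^-1
<D> = -A^-5 - A^3 + A^7 (w = -3)
1 component over 7 crossings, w = -3
9 Fox colorings among 3^7, |V(-1)| = 3: tricolorable
why: w = -3 shifts under R1 moves; the (-A^3)^(3) factor cancels that in V


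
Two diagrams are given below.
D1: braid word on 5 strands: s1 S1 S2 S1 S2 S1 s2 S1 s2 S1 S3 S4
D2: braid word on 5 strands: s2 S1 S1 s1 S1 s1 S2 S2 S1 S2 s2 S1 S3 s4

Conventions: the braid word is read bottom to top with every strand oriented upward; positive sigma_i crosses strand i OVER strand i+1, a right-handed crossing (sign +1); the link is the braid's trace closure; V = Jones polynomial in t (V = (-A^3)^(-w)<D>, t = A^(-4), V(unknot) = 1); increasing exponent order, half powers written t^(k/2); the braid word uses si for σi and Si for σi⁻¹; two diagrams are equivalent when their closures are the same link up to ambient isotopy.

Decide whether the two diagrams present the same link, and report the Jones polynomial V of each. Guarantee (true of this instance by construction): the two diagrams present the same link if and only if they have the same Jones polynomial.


equivalent: yes
V(D1) = -t^-6 + t^-5 - t^-4 + 2t^-3 - t^-2 + t^-1  (w -6, c 12, <D> = A^-14 - A^-10 + 2A^-6 - A^-2 + A^2 - A^6)
D2 (bracket A^-8 - A^-4 + 2 - A^4 + A^8 - A^12; 14 crossings at w = -4): V = -t^-6 + t^-5 - t^-4 + 2t^-3 - t^-2 + t^-1
why: Markov moves rewrite D1 (12 crossings) into D2 (14)


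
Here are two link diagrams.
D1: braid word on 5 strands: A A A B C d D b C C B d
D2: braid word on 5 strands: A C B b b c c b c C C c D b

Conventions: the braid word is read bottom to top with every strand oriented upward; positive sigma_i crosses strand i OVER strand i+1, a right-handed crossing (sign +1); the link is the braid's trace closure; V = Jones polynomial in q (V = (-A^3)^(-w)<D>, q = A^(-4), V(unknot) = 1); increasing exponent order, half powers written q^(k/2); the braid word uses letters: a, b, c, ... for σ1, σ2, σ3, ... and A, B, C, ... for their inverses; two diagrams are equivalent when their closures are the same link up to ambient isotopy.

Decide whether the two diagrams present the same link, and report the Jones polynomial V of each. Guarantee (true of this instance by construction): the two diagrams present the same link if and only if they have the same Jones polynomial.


equivalent: no
V(D1) = q^-10 - 2q^-9 + 2q^-8 - 4q^-7 + 4q^-6 - 3q^-5 + 3q^-4 - q^-3 + q^-2  (w -6, c 12, <D> = A^-10 - A^-6 + 3A^-2 - 3A^2 + 4A^6 - 4A^10 + 2A^14 - 2A^18 + A^22)
V(D2) = q - q^2 + 2q^3 - q^4 + q^5 - q^6  [14 crossings, <D> = -A^-18 + A^-14 - A^-10 + 2A^-6 - A^-2 + A^2, w = +2]
key observation: 2 values of V(q) split the 2 diagrams


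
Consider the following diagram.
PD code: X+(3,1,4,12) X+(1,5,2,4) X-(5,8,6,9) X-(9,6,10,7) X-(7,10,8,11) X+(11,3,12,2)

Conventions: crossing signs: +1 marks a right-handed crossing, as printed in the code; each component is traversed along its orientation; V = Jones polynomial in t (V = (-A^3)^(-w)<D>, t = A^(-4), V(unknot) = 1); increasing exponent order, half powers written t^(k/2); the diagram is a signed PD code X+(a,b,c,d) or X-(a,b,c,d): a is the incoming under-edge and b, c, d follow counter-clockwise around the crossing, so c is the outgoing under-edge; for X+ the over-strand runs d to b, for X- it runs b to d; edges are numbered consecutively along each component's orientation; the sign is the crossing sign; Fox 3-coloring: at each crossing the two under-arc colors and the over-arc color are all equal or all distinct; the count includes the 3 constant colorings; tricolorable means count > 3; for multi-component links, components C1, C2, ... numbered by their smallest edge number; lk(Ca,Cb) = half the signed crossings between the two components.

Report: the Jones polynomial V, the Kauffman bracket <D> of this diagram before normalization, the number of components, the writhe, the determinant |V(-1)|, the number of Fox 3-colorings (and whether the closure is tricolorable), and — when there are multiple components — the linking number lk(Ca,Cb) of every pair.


V(t) = -t^-3 + t^-2 - t^-1 + 3 - t + t^2 - t^3
bracket: -A^-12 + A^-8 - A^-4 + 3 - A^4 + A^8 - A^12, w = 0
1 component, writhe 0, over 6 crossings
det 9, colorings 27 of 3^6 — tricolorable
observation: w = 0 (over 6 crossings) is diagram-only; (-A^3)^(0) removes it from V


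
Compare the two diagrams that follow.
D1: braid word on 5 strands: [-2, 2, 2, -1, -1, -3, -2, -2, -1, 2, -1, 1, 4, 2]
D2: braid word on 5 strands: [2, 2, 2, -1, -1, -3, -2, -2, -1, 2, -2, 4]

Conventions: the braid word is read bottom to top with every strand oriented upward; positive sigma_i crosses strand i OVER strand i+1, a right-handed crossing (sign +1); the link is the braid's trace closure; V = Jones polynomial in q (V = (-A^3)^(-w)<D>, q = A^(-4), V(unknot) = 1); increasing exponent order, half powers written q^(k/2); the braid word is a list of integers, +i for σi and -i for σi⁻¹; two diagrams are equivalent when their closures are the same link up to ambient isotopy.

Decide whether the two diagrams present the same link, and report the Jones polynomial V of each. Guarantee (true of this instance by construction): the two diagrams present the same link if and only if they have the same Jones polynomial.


equivalent: yes
D1 (bracket -A^-10 + 2A^-6 - A^-2 + 2A^2 - A^6 + A^10 - A^14; 14 crossings at w = -2): V = -q^-5 + q^-4 - q^-3 + 2q^-2 - q^-1 + 2 - q
V(D2) = -q^-5 + q^-4 - q^-3 + 2q^-2 - q^-1 + 2 - q  (w -2, c 12, <D> = -A^-10 + 2A^-6 - A^-2 + 2A^2 - A^6 + A^10 - A^14)
key observation: D2 (12 crossings) and D1 (14) are Markov-related braid presentations


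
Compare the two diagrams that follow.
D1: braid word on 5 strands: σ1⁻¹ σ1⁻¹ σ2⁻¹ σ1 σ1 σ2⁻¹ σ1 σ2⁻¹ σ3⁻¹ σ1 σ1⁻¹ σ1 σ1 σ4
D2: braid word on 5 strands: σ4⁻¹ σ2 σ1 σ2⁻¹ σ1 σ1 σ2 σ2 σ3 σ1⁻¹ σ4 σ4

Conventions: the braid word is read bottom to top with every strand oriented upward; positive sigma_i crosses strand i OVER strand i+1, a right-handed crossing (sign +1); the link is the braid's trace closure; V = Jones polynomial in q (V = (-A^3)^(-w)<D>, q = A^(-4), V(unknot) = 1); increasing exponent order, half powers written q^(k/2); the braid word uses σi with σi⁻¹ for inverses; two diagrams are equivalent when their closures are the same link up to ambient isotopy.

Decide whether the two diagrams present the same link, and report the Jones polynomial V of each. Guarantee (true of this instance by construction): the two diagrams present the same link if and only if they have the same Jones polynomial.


equivalent: no
V(D1) = -q^-3 + 2q^-2 - 2q^-1 + 3 - 2q + 2q^2 - q^3  (w 0, c 14, <D> = -A^-12 + 2A^-8 - 2A^-4 + 3 - 2A^4 + 2A^8 - A^12)
V(D2) = 2q - 2q^2 + 3q^3 - 3q^4 + 2q^5 - 2q^6 + q^7  (w +6, c 12, <D> = A^-10 - 2A^-6 + 2A^-2 - 3A^2 + 3A^6 - 2A^10 + 2A^14)
why: comparing 2 Jones polynomials yields 2 groups


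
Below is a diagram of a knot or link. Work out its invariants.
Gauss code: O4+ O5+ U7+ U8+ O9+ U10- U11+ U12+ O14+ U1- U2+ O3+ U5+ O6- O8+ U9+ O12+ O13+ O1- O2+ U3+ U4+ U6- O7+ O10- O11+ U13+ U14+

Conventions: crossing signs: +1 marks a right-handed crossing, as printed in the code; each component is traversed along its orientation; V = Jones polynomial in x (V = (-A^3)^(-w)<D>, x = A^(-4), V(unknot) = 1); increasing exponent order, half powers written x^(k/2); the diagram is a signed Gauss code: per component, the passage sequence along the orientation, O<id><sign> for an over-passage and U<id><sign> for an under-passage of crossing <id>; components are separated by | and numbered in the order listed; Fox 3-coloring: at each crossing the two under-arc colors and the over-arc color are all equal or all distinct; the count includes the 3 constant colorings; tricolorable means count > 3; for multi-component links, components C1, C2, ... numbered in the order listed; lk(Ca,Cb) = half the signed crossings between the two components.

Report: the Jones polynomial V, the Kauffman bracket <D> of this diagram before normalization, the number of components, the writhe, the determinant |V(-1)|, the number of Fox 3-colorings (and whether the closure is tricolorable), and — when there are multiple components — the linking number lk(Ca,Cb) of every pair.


V = x^3 + x^5 - x^8
<D> = -A^-8 + A^4 + A^12 (w = +8)
1 component over 14 crossings, w = +8
9 Fox colorings among 3^14, |V(-1)| = 3: tricolorable
why: w = +8 shifts under R1 moves; the (-A^3)^(-8) factor cancels that in V


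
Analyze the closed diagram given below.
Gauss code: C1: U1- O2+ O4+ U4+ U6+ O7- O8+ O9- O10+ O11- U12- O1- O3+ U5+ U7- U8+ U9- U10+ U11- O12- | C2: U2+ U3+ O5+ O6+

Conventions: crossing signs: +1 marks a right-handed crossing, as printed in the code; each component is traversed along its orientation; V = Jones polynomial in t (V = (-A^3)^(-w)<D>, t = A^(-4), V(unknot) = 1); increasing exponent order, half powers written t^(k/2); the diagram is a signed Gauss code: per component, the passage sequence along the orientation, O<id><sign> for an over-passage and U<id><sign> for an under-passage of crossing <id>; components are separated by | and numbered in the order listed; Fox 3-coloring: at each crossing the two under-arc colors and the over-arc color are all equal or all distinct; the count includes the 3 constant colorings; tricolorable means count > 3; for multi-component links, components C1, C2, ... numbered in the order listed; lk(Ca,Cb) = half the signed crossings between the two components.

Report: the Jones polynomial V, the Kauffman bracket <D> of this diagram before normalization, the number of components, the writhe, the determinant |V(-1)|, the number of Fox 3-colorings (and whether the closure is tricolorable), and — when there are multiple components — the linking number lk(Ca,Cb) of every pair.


V(t) = t^(-3/2) - t^(-1/2) - t^(3/2) - t^(7/2)
bracket: -A^-8 - 1 - A^8 + A^12, w = +2
2 components, writhe +2, over 12 crossings
lk(C1,C2) = +2
det 4, colorings 3 of 3^12 — not tricolorable
observation: the 1 component pair carries total linking +2


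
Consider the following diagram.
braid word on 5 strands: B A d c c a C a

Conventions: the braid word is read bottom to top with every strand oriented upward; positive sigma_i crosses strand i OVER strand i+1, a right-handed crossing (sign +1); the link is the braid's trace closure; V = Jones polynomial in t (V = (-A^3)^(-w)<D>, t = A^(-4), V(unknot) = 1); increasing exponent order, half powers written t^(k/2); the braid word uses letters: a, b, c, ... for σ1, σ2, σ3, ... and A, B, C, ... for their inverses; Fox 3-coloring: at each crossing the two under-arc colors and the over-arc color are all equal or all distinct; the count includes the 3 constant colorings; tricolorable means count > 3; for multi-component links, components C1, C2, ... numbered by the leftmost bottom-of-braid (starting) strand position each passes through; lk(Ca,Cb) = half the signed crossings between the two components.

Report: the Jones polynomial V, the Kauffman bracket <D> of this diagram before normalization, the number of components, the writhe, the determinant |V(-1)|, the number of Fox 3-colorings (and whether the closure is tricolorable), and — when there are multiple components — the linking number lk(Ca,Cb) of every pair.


V = 1
<D> = A^6 (w = +2)
1 component over 8 crossings, w = +2
3 Fox colorings among 3^8, |V(-1)| = 1: not tricolorable
why: |V(-1)| = 1: so not tricolorable, since 3 does not divide 1


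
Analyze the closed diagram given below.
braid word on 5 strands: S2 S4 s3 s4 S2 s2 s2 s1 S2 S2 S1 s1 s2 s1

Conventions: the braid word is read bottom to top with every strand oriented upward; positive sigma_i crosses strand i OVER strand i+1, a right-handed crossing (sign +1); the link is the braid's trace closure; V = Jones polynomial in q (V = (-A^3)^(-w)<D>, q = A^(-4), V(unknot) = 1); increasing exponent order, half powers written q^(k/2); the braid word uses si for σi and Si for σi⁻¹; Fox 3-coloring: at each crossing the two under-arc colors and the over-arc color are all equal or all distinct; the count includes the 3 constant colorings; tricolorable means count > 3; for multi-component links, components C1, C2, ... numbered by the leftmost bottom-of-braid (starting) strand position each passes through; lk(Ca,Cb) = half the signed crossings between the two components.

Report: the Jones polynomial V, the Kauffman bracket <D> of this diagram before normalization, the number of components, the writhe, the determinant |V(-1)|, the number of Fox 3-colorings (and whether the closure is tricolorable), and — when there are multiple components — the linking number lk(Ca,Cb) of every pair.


V = 1 + q + q^2 + q^3
<D> = A^-6 + A^-2 + A^2 + A^6 (w = +2)
3 components over 14 crossings, w = +2
lk(C1,C2): +1
lk(C1,C3) = 0
linking number lk(C2,C3) = 0
9 Fox colorings among 3^14, |V(-1)| = 0: tricolorable
why: summing lk over 3 pairs gives +1


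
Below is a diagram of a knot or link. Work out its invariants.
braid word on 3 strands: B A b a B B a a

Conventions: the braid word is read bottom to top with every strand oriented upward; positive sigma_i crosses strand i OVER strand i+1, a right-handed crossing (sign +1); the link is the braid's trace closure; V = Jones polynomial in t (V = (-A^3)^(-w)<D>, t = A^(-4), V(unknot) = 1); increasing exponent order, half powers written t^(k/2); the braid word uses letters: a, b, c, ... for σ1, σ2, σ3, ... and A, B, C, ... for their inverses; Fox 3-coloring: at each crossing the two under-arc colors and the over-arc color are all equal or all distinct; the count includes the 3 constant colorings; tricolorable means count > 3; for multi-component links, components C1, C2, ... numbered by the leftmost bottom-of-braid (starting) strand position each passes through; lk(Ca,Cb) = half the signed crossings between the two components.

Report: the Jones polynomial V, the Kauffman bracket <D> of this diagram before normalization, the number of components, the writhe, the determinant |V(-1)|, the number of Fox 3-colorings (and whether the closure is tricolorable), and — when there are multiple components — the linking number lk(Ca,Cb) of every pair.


V = -t^-3 + t^-2 - t^-1 + 3 - t + t^2 - t^3
<D> = -A^-12 + A^-8 - A^-4 + 3 - A^4 + A^8 - A^12 (w = 0)
1 component over 8 crossings, w = 0
27 Fox colorings among 3^8, |V(-1)| = 9: tricolorable
why: palindromic: swapping t for 1/t fixes V


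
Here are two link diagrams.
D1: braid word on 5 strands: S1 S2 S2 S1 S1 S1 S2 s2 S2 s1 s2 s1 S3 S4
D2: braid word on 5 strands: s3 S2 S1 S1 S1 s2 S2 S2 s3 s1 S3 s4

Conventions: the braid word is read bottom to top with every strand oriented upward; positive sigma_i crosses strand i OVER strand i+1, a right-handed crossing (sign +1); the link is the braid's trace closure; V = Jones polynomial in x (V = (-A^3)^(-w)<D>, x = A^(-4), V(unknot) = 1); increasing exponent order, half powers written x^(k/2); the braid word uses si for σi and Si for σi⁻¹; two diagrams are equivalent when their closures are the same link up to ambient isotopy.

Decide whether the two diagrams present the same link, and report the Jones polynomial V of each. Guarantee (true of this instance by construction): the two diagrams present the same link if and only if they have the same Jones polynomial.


equivalent: yes
V(D1) = -x^-6 + x^-5 - x^-4 + 2x^-3 - x^-2 + x^-1  (w -6, c 14, <D> = A^-14 - A^-10 + 2A^-6 - A^-2 + A^2 - A^6)
V(D2) = -x^-6 + x^-5 - x^-4 + 2x^-3 - x^-2 + x^-1  (w -2, c 12, <D> = A^-2 - A^2 + 2A^6 - A^10 + A^14 - A^18)
why: D2 (12 crossings) and D1 (14) are Markov-related braid presentations


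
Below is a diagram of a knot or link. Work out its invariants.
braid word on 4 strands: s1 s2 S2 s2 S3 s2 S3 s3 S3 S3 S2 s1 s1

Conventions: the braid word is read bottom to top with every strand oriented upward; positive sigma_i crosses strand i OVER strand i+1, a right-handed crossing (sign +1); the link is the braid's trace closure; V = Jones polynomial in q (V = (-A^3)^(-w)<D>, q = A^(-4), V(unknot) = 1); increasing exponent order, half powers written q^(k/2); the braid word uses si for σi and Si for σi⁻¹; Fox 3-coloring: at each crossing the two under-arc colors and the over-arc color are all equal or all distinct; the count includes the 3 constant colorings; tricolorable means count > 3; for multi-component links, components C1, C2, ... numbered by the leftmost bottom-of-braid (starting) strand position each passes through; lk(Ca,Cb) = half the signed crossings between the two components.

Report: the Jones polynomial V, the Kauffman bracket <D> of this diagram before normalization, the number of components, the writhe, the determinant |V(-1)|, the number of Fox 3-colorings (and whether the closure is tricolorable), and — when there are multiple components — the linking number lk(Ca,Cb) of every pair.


Jones polynomial: V(q) = -q^-3 + q^-2 - q^-1 + 3 - q + q^2 - q^3
<D> = A^-9 - A^-5 + A^-1 - 3A^3 + A^7 - A^11 + A^15; writhe +1
components 1, writhe +1 (13 crossings)
3-colorings: 27 of 3^13, det 9 — tricolorable
note: the span of V is 6, forcing >= 6 crossings in any diagram
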